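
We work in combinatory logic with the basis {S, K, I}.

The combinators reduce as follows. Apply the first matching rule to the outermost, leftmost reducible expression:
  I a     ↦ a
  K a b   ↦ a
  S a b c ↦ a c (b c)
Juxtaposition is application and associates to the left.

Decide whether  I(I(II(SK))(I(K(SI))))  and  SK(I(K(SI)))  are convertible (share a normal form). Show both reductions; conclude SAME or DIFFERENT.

Term A:
  start: I(I(II(SK))(I(K(SI))))
  [1] I(II(SK))(I(K(SI)))
  [2] II(SK)(I(K(SI)))
  [3] I(SK)(I(K(SI)))
  [4] SK(I(K(SI)))
  [5] SK(K(SI))

Term B:
  start: SK(I(K(SI)))
  [1] SK(K(SI))

Answer: SAME — A ⇓ SK(K(SI)), B ⇓ SK(K(SI))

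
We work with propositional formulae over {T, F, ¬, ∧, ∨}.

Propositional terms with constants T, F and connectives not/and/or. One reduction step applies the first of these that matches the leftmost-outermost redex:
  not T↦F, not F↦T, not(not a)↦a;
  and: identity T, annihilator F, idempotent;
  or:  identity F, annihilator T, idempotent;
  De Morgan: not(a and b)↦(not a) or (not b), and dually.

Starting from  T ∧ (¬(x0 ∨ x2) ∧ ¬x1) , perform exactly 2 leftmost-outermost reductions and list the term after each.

Answer: after 2 steps: (¬x0 ∧ ¬x2) ∧ ¬x1

Working:
  start: T ∧ (¬(x0 ∨ x2) ∧ ¬x1)
  →1  ¬(x0 ∨ x2) ∧ ¬x1
  →2  (¬x0 ∧ ¬x2) ∧ ¬x1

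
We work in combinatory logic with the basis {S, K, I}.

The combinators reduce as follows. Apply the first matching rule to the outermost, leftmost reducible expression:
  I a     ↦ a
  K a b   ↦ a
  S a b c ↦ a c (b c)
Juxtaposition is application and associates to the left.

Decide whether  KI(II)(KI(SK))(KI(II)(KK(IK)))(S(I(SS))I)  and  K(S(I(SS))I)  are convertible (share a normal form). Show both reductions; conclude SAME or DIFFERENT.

Answer: SAME — A ⇓ K(S(SS)I), B ⇓ K(S(SS)I)

Working:
Term A:
  start: KI(II)(KI(SK))(KI(II)(KK(IK)))(S(I(SS))I)
  step 1: I(KI(SK))(KI(II)(KK(IK)))(S(I(SS))I)
  step 2: KI(SK)(KI(II)(KK(IK)))(S(I(SS))I)
  step 3: I(KI(II)(KK(IK)))(S(I(SS))I)
  step 4: KI(II)(KK(IK))(S(I(SS))I)
  step 5: I(KK(IK))(S(I(SS))I)
  step 6: KK(IK)(S(I(SS))I)
  step 7: K(S(I(SS))I)
  step 8: K(S(SS)I)

Term B:
  start: K(S(I(SS))I)
  step 1: K(S(SS)I)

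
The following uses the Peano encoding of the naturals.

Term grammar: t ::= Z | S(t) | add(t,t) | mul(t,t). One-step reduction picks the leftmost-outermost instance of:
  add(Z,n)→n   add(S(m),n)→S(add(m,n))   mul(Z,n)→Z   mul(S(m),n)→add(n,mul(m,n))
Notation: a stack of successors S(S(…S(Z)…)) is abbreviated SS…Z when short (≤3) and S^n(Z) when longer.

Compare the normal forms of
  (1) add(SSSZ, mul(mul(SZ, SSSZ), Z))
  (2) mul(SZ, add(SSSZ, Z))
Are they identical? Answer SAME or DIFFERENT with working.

Term A:
  start: add(SSSZ, mul(mul(SZ, SSSZ), Z))
  [1] S(add(SSZ, mul(mul(SZ, SSSZ), Z)))
  [2] S(S(add(SZ, mul(mul(SZ, SSSZ), Z))))
  [3] S(S(S(add(Z, mul(mul(SZ, SSSZ), Z)))))
  [4] S(S(S(mul(mul(SZ, SSSZ), Z))))
  [5] S(S(S(mul(add(SSSZ, mul(Z, SSSZ)), Z))))
  [6] S(S(S(mul(S(add(SSZ, mul(Z, SSSZ))), Z))))
  [7] S(S(S(add(Z, mul(add(SSZ, mul(Z, SSSZ)), Z)))))
  [8] S(S(S(mul(add(SSZ, mul(Z, SSSZ)), Z))))
  [9] S(S(S(mul(S(add(SZ, mul(Z, SSSZ))), Z))))
  [10] S(S(S(add(Z, mul(add(SZ, mul(Z, SSSZ)), Z)))))
  [11] S(S(S(mul(add(SZ, mul(Z, SSSZ)), Z))))
  [12] S(S(S(mul(S(add(Z, mul(Z, SSSZ))), Z))))
  [13] S(S(S(add(Z, mul(add(Z, mul(Z, SSSZ)), Z)))))
  [14] S(S(S(mul(add(Z, mul(Z, SSSZ)), Z))))
  [15] S(S(S(mul(mul(Z, SSSZ), Z))))
  [16] S(S(S(mul(Z, Z))))
  [17] SSSZ

Term B:
  start: mul(SZ, add(SSSZ, Z))
  [1] add(add(SSSZ, Z), mul(Z, add(SSSZ, Z)))
  [2] add(S(add(SSZ, Z)), mul(Z, add(SSSZ, Z)))
  [3] S(add(add(SSZ, Z), mul(Z, add(SSSZ, Z))))
  [4] S(add(S(add(SZ, Z)), mul(Z, add(SSSZ, Z))))
  [5] S(S(add(add(SZ, Z), mul(Z, add(SSSZ, Z)))))
  [6] S(S(add(S(add(Z, Z)), mul(Z, add(SSSZ, Z)))))
  [7] S(S(S(add(add(Z, Z), mul(Z, add(SSSZ, Z))))))
  [8] S(S(S(add(Z, mul(Z, add(SSSZ, Z))))))
  [9] S(S(S(mul(Z, add(SSSZ, Z)))))
  [10] SSSZ

Answer: SAME — A ⇓ SSSZ, B ⇓ SSSZ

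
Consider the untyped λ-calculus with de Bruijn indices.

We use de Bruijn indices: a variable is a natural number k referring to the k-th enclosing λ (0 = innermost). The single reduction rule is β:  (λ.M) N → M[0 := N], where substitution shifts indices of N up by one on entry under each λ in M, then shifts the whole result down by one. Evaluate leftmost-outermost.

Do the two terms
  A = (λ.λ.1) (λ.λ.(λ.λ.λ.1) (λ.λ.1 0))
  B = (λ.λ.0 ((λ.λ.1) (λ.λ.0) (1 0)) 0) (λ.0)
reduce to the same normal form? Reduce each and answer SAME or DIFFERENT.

Term A:
  start: (λ.λ.1) (λ.λ.(λ.λ.λ.1) (λ.λ.1 0))
  →1  λ.λ.λ.(λ.λ.λ.1) (λ.λ.1 0)
  →2  λ.λ.λ.λ.λ.1

Term B:
  start: (λ.λ.0 ((λ.λ.1) (λ.λ.0) (1 0)) 0) (λ.0)
  →1  λ.0 ((λ.λ.1) (λ.λ.0) ((λ.0) 0)) 0
  →2  λ.0 ((λ.λ.λ.0) ((λ.0) 0)) 0
  →3  λ.0 (λ.λ.0) 0

Answer: DIFFERENT — A ⇓ λ.λ.λ.λ.λ.1, B ⇓ λ.0 (λ.λ.0) 0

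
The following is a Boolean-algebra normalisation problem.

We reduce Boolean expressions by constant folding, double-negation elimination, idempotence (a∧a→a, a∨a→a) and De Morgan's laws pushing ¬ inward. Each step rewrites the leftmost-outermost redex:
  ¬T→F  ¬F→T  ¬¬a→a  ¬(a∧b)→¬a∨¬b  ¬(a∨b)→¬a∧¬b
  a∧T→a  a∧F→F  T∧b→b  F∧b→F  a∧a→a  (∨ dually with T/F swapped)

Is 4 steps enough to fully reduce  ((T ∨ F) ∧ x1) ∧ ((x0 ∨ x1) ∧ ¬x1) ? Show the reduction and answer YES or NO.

Answer: YES — reaches normal form x1 ∧ ((x0 ∨ x1) ∧ ¬x1) in 2 ≤ 4 steps

Derivation:
  start: ((T ∨ F) ∧ x1) ∧ ((x0 ∨ x1) ∧ ¬x1)
  [1] (T ∧ x1) ∧ ((x0 ∨ x1) ∧ ¬x1)
  [2] x1 ∧ ((x0 ∨ x1) ∧ ¬x1)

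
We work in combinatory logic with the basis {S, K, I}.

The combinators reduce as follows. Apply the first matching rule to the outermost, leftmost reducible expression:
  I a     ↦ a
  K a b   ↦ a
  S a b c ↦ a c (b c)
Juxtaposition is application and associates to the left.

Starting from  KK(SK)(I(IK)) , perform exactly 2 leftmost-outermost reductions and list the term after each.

  start: KK(SK)(I(IK))
  step 1: K(I(IK))
  step 2: K(IK)

Answer: after 2 steps: K(IK)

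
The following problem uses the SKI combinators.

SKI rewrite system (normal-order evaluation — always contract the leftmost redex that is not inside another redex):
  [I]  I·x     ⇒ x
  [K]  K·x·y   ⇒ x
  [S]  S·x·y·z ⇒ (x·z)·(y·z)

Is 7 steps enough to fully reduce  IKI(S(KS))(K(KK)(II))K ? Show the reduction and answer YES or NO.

Answer: YES — reaches normal form K in 5 ≤ 7 steps

Reduction:
  start: IKI(S(KS))(K(KK)(II))K
  [1] KI(S(KS))(K(KK)(II))K
  [2] I(K(KK)(II))K
  [3] K(KK)(II)K
  [4] KKK
  [5] K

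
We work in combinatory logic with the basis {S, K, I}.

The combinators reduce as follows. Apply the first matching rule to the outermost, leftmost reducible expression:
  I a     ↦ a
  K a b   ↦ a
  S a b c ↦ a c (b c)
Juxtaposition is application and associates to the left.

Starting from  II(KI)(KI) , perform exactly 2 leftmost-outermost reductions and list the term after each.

  start: II(KI)(KI)
  [1] I(KI)(KI)
  [2] KI(KI)

Answer: after 2 steps: KI(KI)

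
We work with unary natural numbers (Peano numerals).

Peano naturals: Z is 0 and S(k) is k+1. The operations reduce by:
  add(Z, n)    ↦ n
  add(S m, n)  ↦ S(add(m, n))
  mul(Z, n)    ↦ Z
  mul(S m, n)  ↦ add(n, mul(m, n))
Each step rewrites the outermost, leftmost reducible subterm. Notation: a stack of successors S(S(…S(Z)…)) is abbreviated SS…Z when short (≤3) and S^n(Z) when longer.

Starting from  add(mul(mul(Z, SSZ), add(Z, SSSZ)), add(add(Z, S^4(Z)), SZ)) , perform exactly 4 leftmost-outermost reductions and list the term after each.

  start: add(mul(mul(Z, SSZ), add(Z, SSSZ)), add(add(Z, S^4(Z)), SZ))
  step 1: add(mul(Z, add(Z, SSSZ)), add(add(Z, S^4(Z)), SZ))
  step 2: add(Z, add(add(Z, S^4(Z)), SZ))
  step 3: add(add(Z, S^4(Z)), SZ)
  step 4: add(S^4(Z), SZ)

Answer: after 4 steps: add(S^4(Z), SZ)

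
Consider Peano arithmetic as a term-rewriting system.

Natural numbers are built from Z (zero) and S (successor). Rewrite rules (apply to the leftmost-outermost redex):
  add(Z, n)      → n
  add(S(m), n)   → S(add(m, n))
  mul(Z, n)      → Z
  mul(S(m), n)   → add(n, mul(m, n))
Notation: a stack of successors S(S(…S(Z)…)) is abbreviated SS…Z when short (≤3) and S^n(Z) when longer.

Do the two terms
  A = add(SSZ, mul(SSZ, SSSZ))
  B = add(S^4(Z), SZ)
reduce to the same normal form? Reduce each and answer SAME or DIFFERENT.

Term A:
  start: add(SSZ, mul(SSZ, SSSZ))
  →1  S(add(SZ, mul(SSZ, SSSZ)))
  →2  S(S(add(Z, mul(SSZ, SSSZ))))
  →3  S(S(mul(SSZ, SSSZ)))
  →4  S(S(add(SSSZ, mul(SZ, SSSZ))))
  →5  S(S(S(add(SSZ, mul(SZ, SSSZ)))))
  →6  S(S(S(S(add(SZ, mul(SZ, SSSZ))))))
  →7  S(S(S(S(S(add(Z, mul(SZ, SSSZ)))))))
  →8  S(S(S(S(S(mul(SZ, SSSZ))))))
  →9  S(S(S(S(S(add(SSSZ, mul(Z, SSSZ)))))))
  →10  S(S(S(S(S(S(add(SSZ, mul(Z, SSSZ))))))))
  →11  S(S(S(S(S(S(S(add(SZ, mul(Z, SSSZ)))))))))
  →12  S(S(S(S(S(S(S(S(add(Z, mul(Z, SSSZ))))))))))
  →13  S(S(S(S(S(S(S(S(mul(Z, SSSZ)))))))))
  →14  S^8(Z)

Term B:
  start: add(S^4(Z), SZ)
  →1  S(add(SSSZ, SZ))
  →2  S(S(add(SSZ, SZ)))
  →3  S(S(S(add(SZ, SZ))))
  →4  S(S(S(S(add(Z, SZ)))))
  →5  S^5(Z)

Answer: DIFFERENT — A ⇓ S^8(Z), B ⇓ S^5(Z)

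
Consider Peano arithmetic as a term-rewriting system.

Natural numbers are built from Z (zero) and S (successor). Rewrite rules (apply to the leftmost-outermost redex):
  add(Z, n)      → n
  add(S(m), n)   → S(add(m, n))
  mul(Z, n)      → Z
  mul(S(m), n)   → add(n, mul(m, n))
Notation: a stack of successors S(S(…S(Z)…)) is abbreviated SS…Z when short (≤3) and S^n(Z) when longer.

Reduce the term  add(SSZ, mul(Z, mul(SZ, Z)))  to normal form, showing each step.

Answer: normal form = SSZ  (in 4 steps)

Reduction:
  start: add(SSZ, mul(Z, mul(SZ, Z)))
  step 1: S(add(SZ, mul(Z, mul(SZ, Z))))
  step 2: S(S(add(Z, mul(Z, mul(SZ, Z)))))
  step 3: S(S(mul(Z, mul(SZ, Z))))
  step 4: SSZ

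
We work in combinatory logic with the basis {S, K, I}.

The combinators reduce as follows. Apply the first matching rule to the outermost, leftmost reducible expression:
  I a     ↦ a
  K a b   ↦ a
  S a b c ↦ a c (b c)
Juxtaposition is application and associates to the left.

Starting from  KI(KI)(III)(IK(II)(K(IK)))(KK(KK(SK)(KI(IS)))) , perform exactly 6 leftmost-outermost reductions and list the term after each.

  start: KI(KI)(III)(IK(II)(K(IK)))(KK(KK(SK)(KI(IS))))
  step 1: I(III)(IK(II)(K(IK)))(KK(KK(SK)(KI(IS))))
  step 2: III(IK(II)(K(IK)))(KK(KK(SK)(KI(IS))))
  step 3: II(IK(II)(K(IK)))(KK(KK(SK)(KI(IS))))
  step 4: I(IK(II)(K(IK)))(KK(KK(SK)(KI(IS))))
  step 5: IK(II)(K(IK))(KK(KK(SK)(KI(IS))))
  step 6: K(II)(K(IK))(KK(KK(SK)(KI(IS))))

Answer: after 6 steps: K(II)(K(IK))(KK(KK(SK)(KI(IS))))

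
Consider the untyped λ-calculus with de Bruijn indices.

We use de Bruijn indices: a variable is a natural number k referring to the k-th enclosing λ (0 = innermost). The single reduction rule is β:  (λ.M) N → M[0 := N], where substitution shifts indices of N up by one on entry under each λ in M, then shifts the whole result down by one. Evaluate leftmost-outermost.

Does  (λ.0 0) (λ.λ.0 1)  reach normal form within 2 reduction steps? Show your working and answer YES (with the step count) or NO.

Answer: YES — reaches normal form λ.0 (λ.λ.0 1) in 2 ≤ 2 steps

Working:
  start: (λ.0 0) (λ.λ.0 1)
  step 1: (λ.λ.0 1) (λ.λ.0 1)
  step 2: λ.0 (λ.λ.0 1)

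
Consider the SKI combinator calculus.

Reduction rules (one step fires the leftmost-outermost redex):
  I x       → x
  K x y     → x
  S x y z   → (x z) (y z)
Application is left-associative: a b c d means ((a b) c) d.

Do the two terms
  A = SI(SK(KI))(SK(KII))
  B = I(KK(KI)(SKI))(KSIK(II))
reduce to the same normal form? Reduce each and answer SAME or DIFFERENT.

Answer: SAME — A ⇓ SKI, B ⇓ SKI

Reduction:
Term A:
  start: SI(SK(KI))(SK(KII))
  →1  I(SK(KII))(SK(KI)(SK(KII)))
  →2  SK(KII)(SK(KI)(SK(KII)))
  →3  K(SK(KI)(SK(KII)))(KII(SK(KI)(SK(KII))))
  →4  SK(KI)(SK(KII))
  →5  K(SK(KII))(KI(SK(KII)))
  →6  SK(KII)
  →7  SKI

Term B:
  start: I(KK(KI)(SKI))(KSIK(II))
  →1  KK(KI)(SKI)(KSIK(II))
  →2  K(SKI)(KSIK(II))
  →3  SKI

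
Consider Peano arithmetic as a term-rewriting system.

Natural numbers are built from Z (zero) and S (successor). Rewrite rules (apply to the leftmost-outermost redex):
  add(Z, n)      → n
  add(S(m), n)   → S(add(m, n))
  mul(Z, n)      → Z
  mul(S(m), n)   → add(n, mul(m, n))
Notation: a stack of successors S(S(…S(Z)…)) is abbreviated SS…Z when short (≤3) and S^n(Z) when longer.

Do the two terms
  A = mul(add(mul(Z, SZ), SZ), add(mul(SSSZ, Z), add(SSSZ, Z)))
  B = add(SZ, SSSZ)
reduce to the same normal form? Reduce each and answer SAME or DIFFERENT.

Answer: DIFFERENT — A ⇓ SSSZ, B ⇓ S^4(Z)

Working:
Term A:
  start: mul(add(mul(Z, SZ), SZ), add(mul(SSSZ, Z), add(SSSZ, Z)))
  [1] mul(add(Z, SZ), add(mul(SSSZ, Z), add(SSSZ, Z)))
  [2] mul(SZ, add(mul(SSSZ, Z), add(SSSZ, Z)))
  [3] add(add(mul(SSSZ, Z), add(SSSZ, Z)), mul(Z, add(mul(SSSZ, Z), add(SSSZ, Z))))
  [4] add(add(add(Z, mul(SSZ, Z)), add(SSSZ, Z)), mul(Z, add(mul(SSSZ, Z), add(SSSZ, Z))))
  [5] add(add(mul(SSZ, Z), add(SSSZ, Z)), mul(Z, add(mul(SSSZ, Z), add(SSSZ, Z))))
  [6] add(add(add(Z, mul(SZ, Z)), add(SSSZ, Z)), mul(Z, add(mul(SSSZ, Z), add(SSSZ, Z))))
  [7] add(add(mul(SZ, Z), add(SSSZ, Z)), mul(Z, add(mul(SSSZ, Z), add(SSSZ, Z))))
  [8] add(add(add(Z, mul(Z, Z)), add(SSSZ, Z)), mul(Z, add(mul(SSSZ, Z), add(SSSZ, Z))))
  [9] add(add(mul(Z, Z), add(SSSZ, Z)), mul(Z, add(mul(SSSZ, Z), add(SSSZ, Z))))
  [10] add(add(Z, add(SSSZ, Z)), mul(Z, add(mul(SSSZ, Z), add(SSSZ, Z))))
  [11] add(add(SSSZ, Z), mul(Z, add(mul(SSSZ, Z), add(SSSZ, Z))))
  [12] add(S(add(SSZ, Z)), mul(Z, add(mul(SSSZ, Z), add(SSSZ, Z))))
  [13] S(add(add(SSZ, Z), mul(Z, add(mul(SSSZ, Z), add(SSSZ, Z)))))
  [14] S(add(S(add(SZ, Z)), mul(Z, add(mul(SSSZ, Z), add(SSSZ, Z)))))
  [15] S(S(add(add(SZ, Z), mul(Z, add(mul(SSSZ, Z), add(SSSZ, Z))))))
  [16] S(S(add(S(add(Z, Z)), mul(Z, add(mul(SSSZ, Z), add(SSSZ, Z))))))
  [17] S(S(S(add(add(Z, Z), mul(Z, add(mul(SSSZ, Z), add(SSSZ, Z)))))))
  [18] S(S(S(add(Z, mul(Z, add(mul(SSSZ, Z), add(SSSZ, Z)))))))
  [19] S(S(S(mul(Z, add(mul(SSSZ, Z), add(SSSZ, Z))))))
  [20] SSSZ

Term B:
  start: add(SZ, SSSZ)
  [1] S(add(Z, SSSZ))
  [2] S^4(Z)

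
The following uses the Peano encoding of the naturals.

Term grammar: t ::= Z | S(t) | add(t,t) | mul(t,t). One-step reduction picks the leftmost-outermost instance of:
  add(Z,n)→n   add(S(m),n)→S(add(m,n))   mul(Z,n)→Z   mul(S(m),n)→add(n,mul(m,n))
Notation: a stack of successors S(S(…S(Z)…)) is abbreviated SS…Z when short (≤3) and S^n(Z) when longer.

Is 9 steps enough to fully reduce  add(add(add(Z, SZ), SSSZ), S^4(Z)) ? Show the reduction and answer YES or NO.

Answer: YES — reaches normal form S^8(Z) in 8 ≤ 9 steps

Working:
  start: add(add(add(Z, SZ), SSSZ), S^4(Z))
  →1  add(add(SZ, SSSZ), S^4(Z))
  →2  add(S(add(Z, SSSZ)), S^4(Z))
  →3  S(add(add(Z, SSSZ), S^4(Z)))
  →4  S(add(SSSZ, S^4(Z)))
  →5  S(S(add(SSZ, S^4(Z))))
  →6  S(S(S(add(SZ, S^4(Z)))))
  →7  S(S(S(S(add(Z, S^4(Z))))))
  →8  S^8(Z)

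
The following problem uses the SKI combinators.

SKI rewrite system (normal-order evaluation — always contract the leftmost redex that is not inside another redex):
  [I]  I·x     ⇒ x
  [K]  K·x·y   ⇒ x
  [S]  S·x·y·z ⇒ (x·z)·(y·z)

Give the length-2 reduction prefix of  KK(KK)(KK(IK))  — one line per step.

Answer: after 2 steps: KK

Derivation:
  start: KK(KK)(KK(IK))
  step 1: K(KK(IK))
  step 2: KK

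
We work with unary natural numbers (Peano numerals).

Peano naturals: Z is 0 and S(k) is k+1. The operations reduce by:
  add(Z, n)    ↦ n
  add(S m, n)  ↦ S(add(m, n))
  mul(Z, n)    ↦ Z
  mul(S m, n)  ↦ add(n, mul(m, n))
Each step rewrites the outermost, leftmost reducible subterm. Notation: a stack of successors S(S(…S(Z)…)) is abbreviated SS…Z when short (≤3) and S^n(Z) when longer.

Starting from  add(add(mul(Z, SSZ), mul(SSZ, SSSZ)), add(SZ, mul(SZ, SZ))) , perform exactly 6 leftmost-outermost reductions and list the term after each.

Answer: after 6 steps: S(add(S(add(SZ, mul(SZ, SSSZ))), add(SZ, mul(SZ, SZ))))

Reduction:
  start: add(add(mul(Z, SSZ), mul(SSZ, SSSZ)), add(SZ, mul(SZ, SZ)))
  step 1: add(add(Z, mul(SSZ, SSSZ)), add(SZ, mul(SZ, SZ)))
  step 2: add(mul(SSZ, SSSZ), add(SZ, mul(SZ, SZ)))
  step 3: add(add(SSSZ, mul(SZ, SSSZ)), add(SZ, mul(SZ, SZ)))
  step 4: add(S(add(SSZ, mul(SZ, SSSZ))), add(SZ, mul(SZ, SZ)))
  step 5: S(add(add(SSZ, mul(SZ, SSSZ)), add(SZ, mul(SZ, SZ))))
  step 6: S(add(S(add(SZ, mul(SZ, SSSZ))), add(SZ, mul(SZ, SZ))))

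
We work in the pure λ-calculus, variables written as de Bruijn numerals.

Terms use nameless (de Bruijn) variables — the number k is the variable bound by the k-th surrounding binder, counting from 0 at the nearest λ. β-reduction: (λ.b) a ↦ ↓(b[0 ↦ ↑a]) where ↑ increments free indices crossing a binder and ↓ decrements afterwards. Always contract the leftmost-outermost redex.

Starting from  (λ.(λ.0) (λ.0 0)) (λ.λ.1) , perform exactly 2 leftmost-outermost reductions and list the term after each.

  start: (λ.(λ.0) (λ.0 0)) (λ.λ.1)
  [1] (λ.0) (λ.0 0)
  [2] λ.0 0

Answer: after 2 steps: λ.0 0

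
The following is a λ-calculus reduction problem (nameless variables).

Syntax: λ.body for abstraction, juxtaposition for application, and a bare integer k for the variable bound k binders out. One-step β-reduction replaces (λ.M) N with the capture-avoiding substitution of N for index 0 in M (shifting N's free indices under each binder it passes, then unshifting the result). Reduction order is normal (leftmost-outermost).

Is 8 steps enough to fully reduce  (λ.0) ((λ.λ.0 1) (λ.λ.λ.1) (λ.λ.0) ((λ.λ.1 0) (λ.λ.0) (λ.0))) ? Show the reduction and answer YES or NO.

Answer: YES — reaches normal form λ.0 in 8 ≤ 8 steps

Reduction:
  start: (λ.0) ((λ.λ.0 1) (λ.λ.λ.1) (λ.λ.0) ((λ.λ.1 0) (λ.λ.0) (λ.0)))
  step 1: (λ.λ.0 1) (λ.λ.λ.1) (λ.λ.0) ((λ.λ.1 0) (λ.λ.0) (λ.0))
  step 2: (λ.0 (λ.λ.λ.1)) (λ.λ.0) ((λ.λ.1 0) (λ.λ.0) (λ.0))
  step 3: (λ.λ.0) (λ.λ.λ.1) ((λ.λ.1 0) (λ.λ.0) (λ.0))
  step 4: (λ.0) ((λ.λ.1 0) (λ.λ.0) (λ.0))
  step 5: (λ.λ.1 0) (λ.λ.0) (λ.0)
  step 6: (λ.(λ.λ.0) 0) (λ.0)
  step 7: (λ.λ.0) (λ.0)
  step 8: λ.0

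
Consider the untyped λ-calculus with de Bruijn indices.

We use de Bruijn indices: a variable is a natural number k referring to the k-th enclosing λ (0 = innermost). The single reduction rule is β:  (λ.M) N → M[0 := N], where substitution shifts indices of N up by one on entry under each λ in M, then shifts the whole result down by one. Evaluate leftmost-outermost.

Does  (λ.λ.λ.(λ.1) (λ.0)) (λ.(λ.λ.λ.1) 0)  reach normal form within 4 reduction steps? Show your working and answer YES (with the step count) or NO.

Answer: YES — reaches normal form λ.λ.0 in 2 ≤ 4 steps

Working:
  start: (λ.λ.λ.(λ.1) (λ.0)) (λ.(λ.λ.λ.1) 0)
  [1] λ.λ.(λ.1) (λ.0)
  [2] λ.λ.0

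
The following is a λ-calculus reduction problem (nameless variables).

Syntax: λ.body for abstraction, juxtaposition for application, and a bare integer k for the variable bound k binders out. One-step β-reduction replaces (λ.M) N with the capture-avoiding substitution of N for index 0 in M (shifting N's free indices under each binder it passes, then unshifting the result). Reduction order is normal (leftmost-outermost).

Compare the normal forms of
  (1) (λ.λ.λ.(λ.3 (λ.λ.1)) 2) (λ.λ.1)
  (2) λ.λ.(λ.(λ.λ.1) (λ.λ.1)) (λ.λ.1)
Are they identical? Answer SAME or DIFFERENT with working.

Answer: SAME — A ⇓ λ.λ.λ.λ.λ.1, B ⇓ λ.λ.λ.λ.λ.1

Working:
Term A:
  start: (λ.λ.λ.(λ.3 (λ.λ.1)) 2) (λ.λ.1)
  step 1: λ.λ.(λ.(λ.λ.1) (λ.λ.1)) (λ.λ.1)
  step 2: λ.λ.(λ.λ.1) (λ.λ.1)
  step 3: λ.λ.λ.λ.λ.1

Term B:
  start: λ.λ.(λ.(λ.λ.1) (λ.λ.1)) (λ.λ.1)
  step 1: λ.λ.(λ.λ.1) (λ.λ.1)
  step 2: λ.λ.λ.λ.λ.1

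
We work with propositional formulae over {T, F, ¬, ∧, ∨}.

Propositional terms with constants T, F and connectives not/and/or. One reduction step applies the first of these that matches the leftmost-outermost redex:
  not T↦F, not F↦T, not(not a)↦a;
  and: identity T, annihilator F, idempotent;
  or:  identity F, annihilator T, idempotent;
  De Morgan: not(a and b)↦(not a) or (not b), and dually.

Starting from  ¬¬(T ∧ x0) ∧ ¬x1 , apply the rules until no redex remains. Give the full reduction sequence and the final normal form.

Answer: normal form = x0 ∧ ¬x1  (in 2 steps)

Reduction:
  start: ¬¬(T ∧ x0) ∧ ¬x1
  [1] (T ∧ x0) ∧ ¬x1
  [2] x0 ∧ ¬x1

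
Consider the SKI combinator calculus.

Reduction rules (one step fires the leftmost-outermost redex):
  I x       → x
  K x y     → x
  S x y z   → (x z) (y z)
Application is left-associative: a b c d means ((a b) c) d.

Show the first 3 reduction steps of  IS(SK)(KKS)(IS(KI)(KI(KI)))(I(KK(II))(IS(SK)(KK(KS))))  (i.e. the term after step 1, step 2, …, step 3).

Answer: after 3 steps: K(KKS(IS(KI)(KI(KI))))(IS(KI)(KI(KI))(KKS(IS(KI)(KI(KI)))))(I(KK(II))(IS(SK)(KK(KS))))

Working:
  start: IS(SK)(KKS)(IS(KI)(KI(KI)))(I(KK(II))(IS(SK)(KK(KS))))
  step 1: S(SK)(KKS)(IS(KI)(KI(KI)))(I(KK(II))(IS(SK)(KK(KS))))
  step 2: SK(IS(KI)(KI(KI)))(KKS(IS(KI)(KI(KI))))(I(KK(II))(IS(SK)(KK(KS))))
  step 3: K(KKS(IS(KI)(KI(KI))))(IS(KI)(KI(KI))(KKS(IS(KI)(KI(KI)))))(I(KK(II))(IS(SK)(KK(KS))))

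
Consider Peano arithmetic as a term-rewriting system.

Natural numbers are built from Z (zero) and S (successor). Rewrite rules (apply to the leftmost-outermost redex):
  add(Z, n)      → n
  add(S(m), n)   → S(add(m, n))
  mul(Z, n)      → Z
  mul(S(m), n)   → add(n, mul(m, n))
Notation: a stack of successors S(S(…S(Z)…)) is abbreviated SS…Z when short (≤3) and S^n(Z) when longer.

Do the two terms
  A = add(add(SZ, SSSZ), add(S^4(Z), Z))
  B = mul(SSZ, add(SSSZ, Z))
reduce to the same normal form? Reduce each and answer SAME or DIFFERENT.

Term A:
  start: add(add(SZ, SSSZ), add(S^4(Z), Z))
  →1  add(S(add(Z, SSSZ)), add(S^4(Z), Z))
  →2  S(add(add(Z, SSSZ), add(S^4(Z), Z)))
  →3  S(add(SSSZ, add(S^4(Z), Z)))
  →4  S(S(add(SSZ, add(S^4(Z), Z))))
  →5  S(S(S(add(SZ, add(S^4(Z), Z)))))
  →6  S(S(S(S(add(Z, add(S^4(Z), Z))))))
  →7  S(S(S(S(add(S^4(Z), Z)))))
  →8  S(S(S(S(S(add(SSSZ, Z))))))
  →9  S(S(S(S(S(S(add(SSZ, Z)))))))
  →10  S(S(S(S(S(S(S(add(SZ, Z))))))))
  →11  S(S(S(S(S(S(S(S(add(Z, Z)))))))))
  →12  S^8(Z)

Term B:
  start: mul(SSZ, add(SSSZ, Z))
  →1  add(add(SSSZ, Z), mul(SZ, add(SSSZ, Z)))
  →2  add(S(add(SSZ, Z)), mul(SZ, add(SSSZ, Z)))
  →3  S(add(add(SSZ, Z), mul(SZ, add(SSSZ, Z))))
  →4  S(add(S(add(SZ, Z)), mul(SZ, add(SSSZ, Z))))
  →5  S(S(add(add(SZ, Z), mul(SZ, add(SSSZ, Z)))))
  →6  S(S(add(S(add(Z, Z)), mul(SZ, add(SSSZ, Z)))))
  →7  S(S(S(add(add(Z, Z), mul(SZ, add(SSSZ, Z))))))
  →8  S(S(S(add(Z, mul(SZ, add(SSSZ, Z))))))
  →9  S(S(S(mul(SZ, add(SSSZ, Z)))))
  →10  S(S(S(add(add(SSSZ, Z), mul(Z, add(SSSZ, Z))))))
  →11  S(S(S(add(S(add(SSZ, Z)), mul(Z, add(SSSZ, Z))))))
  →12  S(S(S(S(add(add(SSZ, Z), mul(Z, add(SSSZ, Z)))))))
  →13  S(S(S(S(add(S(add(SZ, Z)), mul(Z, add(SSSZ, Z)))))))
  →14  S(S(S(S(S(add(add(SZ, Z), mul(Z, add(SSSZ, Z))))))))
  →15  S(S(S(S(S(add(S(add(Z, Z)), mul(Z, add(SSSZ, Z))))))))
  →16  S(S(S(S(S(S(add(add(Z, Z), mul(Z, add(SSSZ, Z)))))))))
  →17  S(S(S(S(S(S(add(Z, mul(Z, add(SSSZ, Z)))))))))
  →18  S(S(S(S(S(S(mul(Z, add(SSSZ, Z))))))))
  →19  S^6(Z)

Answer: DIFFERENT — A ⇓ S^8(Z), B ⇓ S^6(Z)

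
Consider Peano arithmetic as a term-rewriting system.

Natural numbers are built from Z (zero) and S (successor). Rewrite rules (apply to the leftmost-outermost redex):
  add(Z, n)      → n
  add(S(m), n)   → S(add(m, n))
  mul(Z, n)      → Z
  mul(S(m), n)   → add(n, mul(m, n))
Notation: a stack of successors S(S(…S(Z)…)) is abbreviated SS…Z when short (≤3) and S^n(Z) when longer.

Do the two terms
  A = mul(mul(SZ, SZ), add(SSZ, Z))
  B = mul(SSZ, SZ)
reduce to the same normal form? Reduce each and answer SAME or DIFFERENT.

Term A:
  start: mul(mul(SZ, SZ), add(SSZ, Z))
  step 1: mul(add(SZ, mul(Z, SZ)), add(SSZ, Z))
  step 2: mul(S(add(Z, mul(Z, SZ))), add(SSZ, Z))
  step 3: add(add(SSZ, Z), mul(add(Z, mul(Z, SZ)), add(SSZ, Z)))
  step 4: add(S(add(SZ, Z)), mul(add(Z, mul(Z, SZ)), add(SSZ, Z)))
  step 5: S(add(add(SZ, Z), mul(add(Z, mul(Z, SZ)), add(SSZ, Z))))
  step 6: S(add(S(add(Z, Z)), mul(add(Z, mul(Z, SZ)), add(SSZ, Z))))
  step 7: S(S(add(add(Z, Z), mul(add(Z, mul(Z, SZ)), add(SSZ, Z)))))
  step 8: S(S(add(Z, mul(add(Z, mul(Z, SZ)), add(SSZ, Z)))))
  step 9: S(S(mul(add(Z, mul(Z, SZ)), add(SSZ, Z))))
  step 10: S(S(mul(mul(Z, SZ), add(SSZ, Z))))
  step 11: S(S(mul(Z, add(SSZ, Z))))
  step 12: SSZ

Term B:
  start: mul(SSZ, SZ)
  step 1: add(SZ, mul(SZ, SZ))
  step 2: S(add(Z, mul(SZ, SZ)))
  step 3: S(mul(SZ, SZ))
  step 4: S(add(SZ, mul(Z, SZ)))
  step 5: S(S(add(Z, mul(Z, SZ))))
  step 6: S(S(mul(Z, SZ)))
  step 7: SSZ

Answer: SAME — A ⇓ SSZ, B ⇓ SSZ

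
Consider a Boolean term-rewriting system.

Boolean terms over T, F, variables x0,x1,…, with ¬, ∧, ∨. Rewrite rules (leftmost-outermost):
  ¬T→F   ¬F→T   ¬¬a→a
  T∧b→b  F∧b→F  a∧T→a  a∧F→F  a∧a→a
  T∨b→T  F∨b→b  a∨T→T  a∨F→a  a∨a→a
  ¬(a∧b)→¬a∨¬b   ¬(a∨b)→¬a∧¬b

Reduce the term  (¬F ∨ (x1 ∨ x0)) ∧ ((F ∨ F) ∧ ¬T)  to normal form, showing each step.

  start: (¬F ∨ (x1 ∨ x0)) ∧ ((F ∨ F) ∧ ¬T)
  step 1: (T ∨ (x1 ∨ x0)) ∧ ((F ∨ F) ∧ ¬T)
  step 2: T ∧ ((F ∨ F) ∧ ¬T)
  step 3: (F ∨ F) ∧ ¬T
  step 4: F ∧ ¬T
  step 5: F

Answer: normal form = F  (in 5 steps)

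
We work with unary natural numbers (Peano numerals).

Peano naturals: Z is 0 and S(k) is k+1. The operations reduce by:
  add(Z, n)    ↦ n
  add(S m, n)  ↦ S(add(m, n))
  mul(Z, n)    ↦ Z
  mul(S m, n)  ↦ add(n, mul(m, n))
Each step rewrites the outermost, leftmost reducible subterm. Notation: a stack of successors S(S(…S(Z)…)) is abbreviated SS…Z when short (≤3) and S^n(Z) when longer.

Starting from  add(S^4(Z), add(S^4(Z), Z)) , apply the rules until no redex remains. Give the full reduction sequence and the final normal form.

  start: add(S^4(Z), add(S^4(Z), Z))
  [1] S(add(SSSZ, add(S^4(Z), Z)))
  [2] S(S(add(SSZ, add(S^4(Z), Z))))
  [3] S(S(S(add(SZ, add(S^4(Z), Z)))))
  [4] S(S(S(S(add(Z, add(S^4(Z), Z))))))
  [5] S(S(S(S(add(S^4(Z), Z)))))
  [6] S(S(S(S(S(add(SSSZ, Z))))))
  [7] S(S(S(S(S(S(add(SSZ, Z)))))))
  [8] S(S(S(S(S(S(S(add(SZ, Z))))))))
  [9] S(S(S(S(S(S(S(S(add(Z, Z)))))))))
  [10] S^8(Z)

Answer: normal form = S^8(Z)  (in 10 steps)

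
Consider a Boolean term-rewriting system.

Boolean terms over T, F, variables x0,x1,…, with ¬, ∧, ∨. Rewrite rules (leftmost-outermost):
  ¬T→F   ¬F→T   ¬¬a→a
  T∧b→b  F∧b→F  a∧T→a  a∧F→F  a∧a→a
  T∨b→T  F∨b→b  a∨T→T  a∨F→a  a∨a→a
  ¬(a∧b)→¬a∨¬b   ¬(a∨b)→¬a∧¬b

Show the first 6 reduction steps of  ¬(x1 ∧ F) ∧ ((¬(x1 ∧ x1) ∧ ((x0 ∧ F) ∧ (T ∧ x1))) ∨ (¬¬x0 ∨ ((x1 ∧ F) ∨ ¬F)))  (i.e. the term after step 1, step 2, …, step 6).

Answer: after 6 steps: (¬x1 ∧ ((x0 ∧ F) ∧ (T ∧ x1))) ∨ (¬¬x0 ∨ ((x1 ∧ F) ∨ ¬F))

Derivation:
  start: ¬(x1 ∧ F) ∧ ((¬(x1 ∧ x1) ∧ ((x0 ∧ F) ∧ (T ∧ x1))) ∨ (¬¬x0 ∨ ((x1 ∧ F) ∨ ¬F)))
  step 1: (¬x1 ∨ ¬F) ∧ ((¬(x1 ∧ x1) ∧ ((x0 ∧ F) ∧ (T ∧ x1))) ∨ (¬¬x0 ∨ ((x1 ∧ F) ∨ ¬F)))
  step 2: (¬x1 ∨ T) ∧ ((¬(x1 ∧ x1) ∧ ((x0 ∧ F) ∧ (T ∧ x1))) ∨ (¬¬x0 ∨ ((x1 ∧ F) ∨ ¬F)))
  step 3: T ∧ ((¬(x1 ∧ x1) ∧ ((x0 ∧ F) ∧ (T ∧ x1))) ∨ (¬¬x0 ∨ ((x1 ∧ F) ∨ ¬F)))
  step 4: (¬(x1 ∧ x1) ∧ ((x0 ∧ F) ∧ (T ∧ x1))) ∨ (¬¬x0 ∨ ((x1 ∧ F) ∨ ¬F))
  step 5: ((¬x1 ∨ ¬x1) ∧ ((x0 ∧ F) ∧ (T ∧ x1))) ∨ (¬¬x0 ∨ ((x1 ∧ F) ∨ ¬F))
  step 6: (¬x1 ∧ ((x0 ∧ F) ∧ (T ∧ x1))) ∨ (¬¬x0 ∨ ((x1 ∧ F) ∨ ¬F))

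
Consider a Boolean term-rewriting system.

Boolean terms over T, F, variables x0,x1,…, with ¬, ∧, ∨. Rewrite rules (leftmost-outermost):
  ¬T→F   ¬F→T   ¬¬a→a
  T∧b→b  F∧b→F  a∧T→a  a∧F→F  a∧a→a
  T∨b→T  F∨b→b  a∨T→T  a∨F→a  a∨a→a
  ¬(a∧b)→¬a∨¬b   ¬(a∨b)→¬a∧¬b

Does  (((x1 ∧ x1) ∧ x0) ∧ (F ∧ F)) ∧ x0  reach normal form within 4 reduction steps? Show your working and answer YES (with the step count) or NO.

Answer: YES — reaches normal form F in 4 ≤ 4 steps

Derivation:
  start: (((x1 ∧ x1) ∧ x0) ∧ (F ∧ F)) ∧ x0
  [1] ((x1 ∧ x0) ∧ (F ∧ F)) ∧ x0
  [2] ((x1 ∧ x0) ∧ F) ∧ x0
  [3] F ∧ x0
  [4] F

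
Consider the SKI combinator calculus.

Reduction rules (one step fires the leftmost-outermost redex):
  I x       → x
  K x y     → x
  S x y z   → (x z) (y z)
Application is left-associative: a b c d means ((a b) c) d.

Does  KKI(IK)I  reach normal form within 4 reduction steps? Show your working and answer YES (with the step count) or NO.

Answer: YES — reaches normal form K in 3 ≤ 4 steps

Reduction:
  start: KKI(IK)I
  [1] K(IK)I
  [2] IK
  [3] K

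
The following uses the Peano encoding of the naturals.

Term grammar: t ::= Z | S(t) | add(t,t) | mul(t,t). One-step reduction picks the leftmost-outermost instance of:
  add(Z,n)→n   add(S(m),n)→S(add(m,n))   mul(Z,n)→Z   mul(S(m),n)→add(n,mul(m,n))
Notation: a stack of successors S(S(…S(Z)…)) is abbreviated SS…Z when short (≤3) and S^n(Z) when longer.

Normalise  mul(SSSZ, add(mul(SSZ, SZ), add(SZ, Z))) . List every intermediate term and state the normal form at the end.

  start: mul(SSSZ, add(mul(SSZ, SZ), add(SZ, Z)))
  step 1: add(add(mul(SSZ, SZ), add(SZ, Z)), mul(SSZ, add(mul(SSZ, SZ), add(SZ, Z))))
  step 2: add(add(add(SZ, mul(SZ, SZ)), add(SZ, Z)), mul(SSZ, add(mul(SSZ, SZ), add(SZ, Z))))
  step 3: add(add(S(add(Z, mul(SZ, SZ))), add(SZ, Z)), mul(SSZ, add(mul(SSZ, SZ), add(SZ, Z))))
  step 4: add(S(add(add(Z, mul(SZ, SZ)), add(SZ, Z))), mul(SSZ, add(mul(SSZ, SZ), add(SZ, Z))))
  step 5: S(add(add(add(Z, mul(SZ, SZ)), add(SZ, Z)), mul(SSZ, add(mul(SSZ, SZ), add(SZ, Z)))))
  step 6: S(add(add(mul(SZ, SZ), add(SZ, Z)), mul(SSZ, add(mul(SSZ, SZ), add(SZ, Z)))))
  step 7: S(add(add(add(SZ, mul(Z, SZ)), add(SZ, Z)), mul(SSZ, add(mul(SSZ, SZ), add(SZ, Z)))))
  step 8: S(add(add(S(add(Z, mul(Z, SZ))), add(SZ, Z)), mul(SSZ, add(mul(SSZ, SZ), add(SZ, Z)))))
  step 9: S(add(S(add(add(Z, mul(Z, SZ)), add(SZ, Z))), mul(SSZ, add(mul(SSZ, SZ), add(SZ, Z)))))
  step 10: S(S(add(add(add(Z, mul(Z, SZ)), add(SZ, Z)), mul(SSZ, add(mul(SSZ, SZ), add(SZ, Z))))))
  step 11: S(S(add(add(mul(Z, SZ), add(SZ, Z)), mul(SSZ, add(mul(SSZ, SZ), add(SZ, Z))))))
  step 12: S(S(add(add(Z, add(SZ, Z)), mul(SSZ, add(mul(SSZ, SZ), add(SZ, Z))))))
  step 13: S(S(add(add(SZ, Z), mul(SSZ, add(mul(SSZ, SZ), add(SZ, Z))))))
  step 14: S(S(add(S(add(Z, Z)), mul(SSZ, add(mul(SSZ, SZ), add(SZ, Z))))))
  step 15: S(S(S(add(add(Z, Z), mul(SSZ, add(mul(SSZ, SZ), add(SZ, Z)))))))
  step 16: S(S(S(add(Z, mul(SSZ, add(mul(SSZ, SZ), add(SZ, Z)))))))
  step 17: S(S(S(mul(SSZ, add(mul(SSZ, SZ), add(SZ, Z))))))
  step 18: S(S(S(add(add(mul(SSZ, SZ), add(SZ, Z)), mul(SZ, add(mul(SSZ, SZ), add(SZ, Z)))))))
  step 19: S(S(S(add(add(add(SZ, mul(SZ, SZ)), add(SZ, Z)), mul(SZ, add(mul(SSZ, SZ), add(SZ, Z)))))))
  step 20: S(S(S(add(add(S(add(Z, mul(SZ, SZ))), add(SZ, Z)), mul(SZ, add(mul(SSZ, SZ), add(SZ, Z)))))))
  step 21: S(S(S(add(S(add(add(Z, mul(SZ, SZ)), add(SZ, Z))), mul(SZ, add(mul(SSZ, SZ), add(SZ, Z)))))))
  step 22: S(S(S(S(add(add(add(Z, mul(SZ, SZ)), add(SZ, Z)), mul(SZ, add(mul(SSZ, SZ), add(SZ, Z))))))))
  step 23: S(S(S(S(add(add(mul(SZ, SZ), add(SZ, Z)), mul(SZ, add(mul(SSZ, SZ), add(SZ, Z))))))))
  step 24: S(S(S(S(add(add(add(SZ, mul(Z, SZ)), add(SZ, Z)), mul(SZ, add(mul(SSZ, SZ), add(SZ, Z))))))))
  step 25: S(S(S(S(add(add(S(add(Z, mul(Z, SZ))), add(SZ, Z)), mul(SZ, add(mul(SSZ, SZ), add(SZ, Z))))))))
  step 26: S(S(S(S(add(S(add(add(Z, mul(Z, SZ)), add(SZ, Z))), mul(SZ, add(mul(SSZ, SZ), add(SZ, Z))))))))
  step 27: S(S(S(S(S(add(add(add(Z, mul(Z, SZ)), add(SZ, Z)), mul(SZ, add(mul(SSZ, SZ), add(SZ, Z)))))))))
  step 28: S(S(S(S(S(add(add(mul(Z, SZ), add(SZ, Z)), mul(SZ, add(mul(SSZ, SZ), add(SZ, Z)))))))))
  step 29: S(S(S(S(S(add(add(Z, add(SZ, Z)), mul(SZ, add(mul(SSZ, SZ), add(SZ, Z)))))))))
  step 30: S(S(S(S(S(add(add(SZ, Z), mul(SZ, add(mul(SSZ, SZ), add(SZ, Z)))))))))
  step 31: S(S(S(S(S(add(S(add(Z, Z)), mul(SZ, add(mul(SSZ, SZ), add(SZ, Z)))))))))
  step 32: S(S(S(S(S(S(add(add(Z, Z), mul(SZ, add(mul(SSZ, SZ), add(SZ, Z))))))))))
  step 33: S(S(S(S(S(S(add(Z, mul(SZ, add(mul(SSZ, SZ), add(SZ, Z))))))))))
  step 34: S(S(S(S(S(S(mul(SZ, add(mul(SSZ, SZ), add(SZ, Z)))))))))
  step 35: S(S(S(S(S(S(add(add(mul(SSZ, SZ), add(SZ, Z)), mul(Z, add(mul(SSZ, SZ), add(SZ, Z))))))))))
  step 36: S(S(S(S(S(S(add(add(add(SZ, mul(SZ, SZ)), add(SZ, Z)), mul(Z, add(mul(SSZ, SZ), add(SZ, Z))))))))))
  step 37: S(S(S(S(S(S(add(add(S(add(Z, mul(SZ, SZ))), add(SZ, Z)), mul(Z, add(mul(SSZ, SZ), add(SZ, Z))))))))))
  step 38: S(S(S(S(S(S(add(S(add(add(Z, mul(SZ, SZ)), add(SZ, Z))), mul(Z, add(mul(SSZ, SZ), add(SZ, Z))))))))))
  step 39: S(S(S(S(S(S(S(add(add(add(Z, mul(SZ, SZ)), add(SZ, Z)), mul(Z, add(mul(SSZ, SZ), add(SZ, Z)))))))))))
  step 40: S(S(S(S(S(S(S(add(add(mul(SZ, SZ), add(SZ, Z)), mul(Z, add(mul(SSZ, SZ), add(SZ, Z)))))))))))
  step 41: S(S(S(S(S(S(S(add(add(add(SZ, mul(Z, SZ)), add(SZ, Z)), mul(Z, add(mul(SSZ, SZ), add(SZ, Z)))))))))))
  step 42: S(S(S(S(S(S(S(add(add(S(add(Z, mul(Z, SZ))), add(SZ, Z)), mul(Z, add(mul(SSZ, SZ), add(SZ, Z)))))))))))
  step 43: S(S(S(S(S(S(S(add(S(add(add(Z, mul(Z, SZ)), add(SZ, Z))), mul(Z, add(mul(SSZ, SZ), add(SZ, Z)))))))))))
  step 44: S(S(S(S(S(S(S(S(add(add(add(Z, mul(Z, SZ)), add(SZ, Z)), mul(Z, add(mul(SSZ, SZ), add(SZ, Z))))))))))))
  step 45: S(S(S(S(S(S(S(S(add(add(mul(Z, SZ), add(SZ, Z)), mul(Z, add(mul(SSZ, SZ), add(SZ, Z))))))))))))
  step 46: S(S(S(S(S(S(S(S(add(add(Z, add(SZ, Z)), mul(Z, add(mul(SSZ, SZ), add(SZ, Z))))))))))))
  step 47: S(S(S(S(S(S(S(S(add(add(SZ, Z), mul(Z, add(mul(SSZ, SZ), add(SZ, Z))))))))))))
  step 48: S(S(S(S(S(S(S(S(add(S(add(Z, Z)), mul(Z, add(mul(SSZ, SZ), add(SZ, Z))))))))))))
  step 49: S(S(S(S(S(S(S(S(S(add(add(Z, Z), mul(Z, add(mul(SSZ, SZ), add(SZ, Z)))))))))))))
  step 50: S(S(S(S(S(S(S(S(S(add(Z, mul(Z, add(mul(SSZ, SZ), add(SZ, Z)))))))))))))
  step 51: S(S(S(S(S(S(S(S(S(mul(Z, add(mul(SSZ, SZ), add(SZ, Z))))))))))))
  step 52: S^9(Z)

Answer: normal form = S^9(Z)  (in 52 steps)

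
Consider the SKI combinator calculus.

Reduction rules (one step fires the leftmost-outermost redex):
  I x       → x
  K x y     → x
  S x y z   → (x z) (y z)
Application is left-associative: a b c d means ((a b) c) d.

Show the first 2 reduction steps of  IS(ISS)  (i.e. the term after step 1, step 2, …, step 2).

Answer: after 2 steps: S(SS)

Derivation:
  start: IS(ISS)
  step 1: S(ISS)
  step 2: S(SS)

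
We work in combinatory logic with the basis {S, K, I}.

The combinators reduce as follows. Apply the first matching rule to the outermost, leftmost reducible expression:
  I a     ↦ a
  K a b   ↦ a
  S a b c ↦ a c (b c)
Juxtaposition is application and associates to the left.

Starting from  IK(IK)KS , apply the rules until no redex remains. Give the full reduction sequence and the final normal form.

  start: IK(IK)KS
  step 1: K(IK)KS
  step 2: IKS
  step 3: KS

Answer: normal form = KS  (in 3 steps)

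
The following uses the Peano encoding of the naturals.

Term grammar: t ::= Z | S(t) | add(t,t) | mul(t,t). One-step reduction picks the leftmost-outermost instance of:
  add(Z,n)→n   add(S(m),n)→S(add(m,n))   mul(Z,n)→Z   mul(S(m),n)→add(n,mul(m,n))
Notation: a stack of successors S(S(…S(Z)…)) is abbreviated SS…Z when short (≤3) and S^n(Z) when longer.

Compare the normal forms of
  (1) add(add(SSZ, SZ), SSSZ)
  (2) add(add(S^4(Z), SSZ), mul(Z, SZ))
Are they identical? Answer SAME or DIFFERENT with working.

Term A:
  start: add(add(SSZ, SZ), SSSZ)
  →1  add(S(add(SZ, SZ)), SSSZ)
  →2  S(add(add(SZ, SZ), SSSZ))
  →3  S(add(S(add(Z, SZ)), SSSZ))
  →4  S(S(add(add(Z, SZ), SSSZ)))
  →5  S(S(add(SZ, SSSZ)))
  →6  S(S(S(add(Z, SSSZ))))
  →7  S^6(Z)

Term B:
  start: add(add(S^4(Z), SSZ), mul(Z, SZ))
  →1  add(S(add(SSSZ, SSZ)), mul(Z, SZ))
  →2  S(add(add(SSSZ, SSZ), mul(Z, SZ)))
  →3  S(add(S(add(SSZ, SSZ)), mul(Z, SZ)))
  →4  S(S(add(add(SSZ, SSZ), mul(Z, SZ))))
  →5  S(S(add(S(add(SZ, SSZ)), mul(Z, SZ))))
  →6  S(S(S(add(add(SZ, SSZ), mul(Z, SZ)))))
  →7  S(S(S(add(S(add(Z, SSZ)), mul(Z, SZ)))))
  →8  S(S(S(S(add(add(Z, SSZ), mul(Z, SZ))))))
  →9  S(S(S(S(add(SSZ, mul(Z, SZ))))))
  →10  S(S(S(S(S(add(SZ, mul(Z, SZ)))))))
  →11  S(S(S(S(S(S(add(Z, mul(Z, SZ))))))))
  →12  S(S(S(S(S(S(mul(Z, SZ)))))))
  →13  S^6(Z)

Answer: SAME — A ⇓ S^6(Z), B ⇓ S^6(Z)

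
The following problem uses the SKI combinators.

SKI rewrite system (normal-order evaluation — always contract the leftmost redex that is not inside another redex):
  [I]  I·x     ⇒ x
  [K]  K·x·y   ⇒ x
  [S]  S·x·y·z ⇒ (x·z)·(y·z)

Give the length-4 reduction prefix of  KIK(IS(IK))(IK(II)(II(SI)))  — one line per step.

Answer: after 4 steps: SK(IK(II)(II(SI)))

Reduction:
  start: KIK(IS(IK))(IK(II)(II(SI)))
  →1  I(IS(IK))(IK(II)(II(SI)))
  →2  IS(IK)(IK(II)(II(SI)))
  →3  S(IK)(IK(II)(II(SI)))
  →4  SK(IK(II)(II(SI)))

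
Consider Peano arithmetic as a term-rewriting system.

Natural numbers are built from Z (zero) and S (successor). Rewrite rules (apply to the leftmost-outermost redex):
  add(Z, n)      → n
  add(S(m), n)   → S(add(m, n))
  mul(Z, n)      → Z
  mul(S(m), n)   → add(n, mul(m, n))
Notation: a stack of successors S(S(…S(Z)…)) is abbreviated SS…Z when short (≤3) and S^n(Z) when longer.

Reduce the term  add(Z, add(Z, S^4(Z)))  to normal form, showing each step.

  start: add(Z, add(Z, S^4(Z)))
  step 1: add(Z, S^4(Z))
  step 2: S^4(Z)

Answer: normal form = S^4(Z)  (in 2 steps)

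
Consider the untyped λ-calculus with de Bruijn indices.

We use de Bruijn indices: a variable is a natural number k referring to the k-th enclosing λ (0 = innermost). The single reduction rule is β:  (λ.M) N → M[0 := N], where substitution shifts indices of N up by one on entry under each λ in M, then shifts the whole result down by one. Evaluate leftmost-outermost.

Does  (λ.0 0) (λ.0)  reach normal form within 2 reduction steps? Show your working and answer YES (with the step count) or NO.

Answer: YES — reaches normal form λ.0 in 2 ≤ 2 steps

Derivation:
  start: (λ.0 0) (λ.0)
  [1] (λ.0) (λ.0)
  [2] λ.0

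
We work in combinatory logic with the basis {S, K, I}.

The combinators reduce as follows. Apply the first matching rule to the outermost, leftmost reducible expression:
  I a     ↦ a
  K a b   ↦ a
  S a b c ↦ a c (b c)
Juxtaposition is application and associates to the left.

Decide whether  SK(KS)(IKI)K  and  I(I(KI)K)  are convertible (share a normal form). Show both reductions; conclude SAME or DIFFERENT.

Term A:
  start: SK(KS)(IKI)K
  [1] K(IKI)(KS(IKI))K
  [2] IKIK
  [3] KIK
  [4] I

Term B:
  start: I(I(KI)K)
  [1] I(KI)K
  [2] KIK
  [3] I

Answer: SAME — A ⇓ I, B ⇓ I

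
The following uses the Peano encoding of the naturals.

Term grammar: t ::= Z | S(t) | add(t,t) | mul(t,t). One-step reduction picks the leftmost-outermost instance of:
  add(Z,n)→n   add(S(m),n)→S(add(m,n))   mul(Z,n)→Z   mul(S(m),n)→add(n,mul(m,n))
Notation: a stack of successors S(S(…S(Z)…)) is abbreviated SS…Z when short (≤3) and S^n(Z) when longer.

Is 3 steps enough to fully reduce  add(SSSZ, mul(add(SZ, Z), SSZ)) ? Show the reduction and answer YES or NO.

Answer: NO — after 3 steps the term is S(S(S(add(Z, mul(add(SZ, Z), SSZ))))), not yet normal

Reduction:
  start: add(SSSZ, mul(add(SZ, Z), SSZ))
  →1  S(add(SSZ, mul(add(SZ, Z), SSZ)))
  →2  S(S(add(SZ, mul(add(SZ, Z), SSZ))))
  →3  S(S(S(add(Z, mul(add(SZ, Z), SSZ)))))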